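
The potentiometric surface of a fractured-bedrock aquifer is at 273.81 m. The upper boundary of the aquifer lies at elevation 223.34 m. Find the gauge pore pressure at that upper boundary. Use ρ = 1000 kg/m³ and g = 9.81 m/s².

Pressure head at the aquifer top: ψ = h − z = 273.81 − 223.34 = 50.47 m.
P = ρgψ = 1000 × 9.81 × 50.47 = 495111 Pa ≈ 495 kPa.

P ≈ 495 kPa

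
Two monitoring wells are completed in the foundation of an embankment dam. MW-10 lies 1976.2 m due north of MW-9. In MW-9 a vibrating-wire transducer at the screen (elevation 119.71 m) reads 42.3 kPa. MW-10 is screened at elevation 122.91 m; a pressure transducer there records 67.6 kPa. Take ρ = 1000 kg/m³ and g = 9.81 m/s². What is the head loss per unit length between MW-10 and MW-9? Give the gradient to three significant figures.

Pressure head at MW-9: ψ = P/(ρg) = 42.3×1000 / (1000 × 9.81) = 4.31 m.
Total head at MW-9: h = z + ψ = 119.71 + 4.31 = 124.02 m.
Pressure head at MW-10: ψ = P/(ρg) = 67.6×1000 / (1000 × 9.81) = 6.89 m.
Total head at MW-10: h = z + ψ = 122.91 + 6.89 = 129.80 m.
Head difference: h(MW-9) − h(MW-10) = 124.02 − 129.80 = -5.78 m.
Hydraulic gradient: i = |Δh| / L = 5.78 / 1976.2 = 0.00292.

i ≈ 0.00292 m/m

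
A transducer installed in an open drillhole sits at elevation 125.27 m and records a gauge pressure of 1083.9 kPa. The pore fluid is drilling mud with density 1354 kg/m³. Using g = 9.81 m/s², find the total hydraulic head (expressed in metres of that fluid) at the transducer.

ψ = P/(ρg) = 1083.9×1000 / (1354 × 9.81) = 81.60 m.
h = z + ψ = 125.27 + 81.60 = 206.87 m.

h ≈ 206.87 m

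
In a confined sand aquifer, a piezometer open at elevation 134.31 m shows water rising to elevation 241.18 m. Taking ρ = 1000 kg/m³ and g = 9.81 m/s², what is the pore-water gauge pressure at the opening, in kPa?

P ≈ 1050 kPa

Pressure head ψ = h − z = 241.18 − 134.31 = 106.87 m.
P = ρgψ = 1000 × 9.81 × 106.87 = 1048395 Pa ≈ 1050 kPa.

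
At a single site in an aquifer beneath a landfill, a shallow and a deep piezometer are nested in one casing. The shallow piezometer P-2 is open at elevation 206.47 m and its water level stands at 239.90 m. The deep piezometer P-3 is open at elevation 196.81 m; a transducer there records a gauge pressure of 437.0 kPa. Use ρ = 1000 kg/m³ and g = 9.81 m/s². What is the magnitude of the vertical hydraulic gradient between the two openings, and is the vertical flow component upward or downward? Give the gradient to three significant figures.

|i_v| ≈ 0.151; vertical flow is upward

Total head at P-2: h = 239.90 m (water level in the standpipe).
Pressure head at P-3: ψ = P/(ρg) = 437.0×1000 / (1000 × 9.81) = 44.55 m.
Total head at P-3: h = z + ψ = 196.81 + 44.55 = 241.36 m.
Δh = h(P-2) − h(P-3) = 239.90 − 241.36 = -1.46 m.
Vertical separation Δz = 206.47 − 196.81 = 9.66 m.
|i_v| = |Δh| / Δz = 1.46 / 9.66 = 0.151.
Head is higher in the deep piezometer, so vertical flow is upward (discharge condition).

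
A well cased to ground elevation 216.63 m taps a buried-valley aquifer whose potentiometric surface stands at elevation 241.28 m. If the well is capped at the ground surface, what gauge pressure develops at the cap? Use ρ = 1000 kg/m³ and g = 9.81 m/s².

P ≈ 242 kPa

Head above the cap: Δh = 241.28 − 216.63 = 24.65 m.
P = ρgΔh = 1000 × 9.81 × 24.65 = 241816 Pa ≈ 242 kPa.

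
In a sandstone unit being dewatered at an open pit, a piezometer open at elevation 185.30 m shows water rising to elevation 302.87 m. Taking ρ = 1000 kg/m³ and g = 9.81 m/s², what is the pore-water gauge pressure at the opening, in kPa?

P ≈ 1150 kPa

Pressure head ψ = h − z = 302.87 − 185.30 = 117.57 m.
P = ρgψ = 1000 × 9.81 × 117.57 = 1153362 Pa ≈ 1150 kPa.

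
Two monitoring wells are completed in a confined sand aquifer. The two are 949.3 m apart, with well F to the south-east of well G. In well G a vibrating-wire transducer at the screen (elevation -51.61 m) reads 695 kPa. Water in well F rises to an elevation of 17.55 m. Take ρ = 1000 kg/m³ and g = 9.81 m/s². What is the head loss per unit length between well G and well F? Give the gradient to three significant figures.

i ≈ 0.00178 m/m

Pressure head at well G: ψ = P/(ρg) = 695×1000 / (1000 × 9.81) = 70.85 m.
Total head at well G: h = z + ψ = -51.61 + 70.85 = 19.24 m.
Total head at well F: h = 17.55 m (water level in the piezometer is the total head).
Head difference: h(well G) − h(well F) = 19.24 − 17.55 = 1.69 m.
Hydraulic gradient: i = |Δh| / L = 1.69 / 949.3 = 0.00178.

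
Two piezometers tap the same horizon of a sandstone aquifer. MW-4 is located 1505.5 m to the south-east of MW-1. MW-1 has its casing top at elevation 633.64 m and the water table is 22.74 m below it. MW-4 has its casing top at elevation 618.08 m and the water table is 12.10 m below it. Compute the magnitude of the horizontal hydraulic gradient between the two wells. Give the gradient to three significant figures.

Total head at MW-1: h = 633.64 − 22.74 = 610.90 m.
Total head at MW-4: h = 618.08 − 12.10 = 605.98 m.
Head difference: h(MW-1) − h(MW-4) = 610.90 − 605.98 = 4.92 m.
Hydraulic gradient: i = |Δh| / L = 4.92 / 1505.5 = 0.00327.

i ≈ 0.00327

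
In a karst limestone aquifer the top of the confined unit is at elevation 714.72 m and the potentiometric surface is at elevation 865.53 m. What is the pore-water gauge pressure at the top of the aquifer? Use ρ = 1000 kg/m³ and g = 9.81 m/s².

P ≈ 1480 kPa

Pressure head at the aquifer top: ψ = h − z = 865.53 − 714.72 = 150.81 m.
P = ρgψ = 1000 × 9.81 × 150.81 = 1479446 Pa ≈ 1480 kPa.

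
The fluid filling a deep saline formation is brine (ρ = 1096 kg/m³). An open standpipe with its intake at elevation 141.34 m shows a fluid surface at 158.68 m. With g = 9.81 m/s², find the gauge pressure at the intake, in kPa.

P ≈ 186 kPa

Pressure head ψ = h − z = 158.68 − 141.34 = 17.34 m.
P = ρgψ = 1096 × 9.81 × 17.34 = 186436 Pa ≈ 186 kPa.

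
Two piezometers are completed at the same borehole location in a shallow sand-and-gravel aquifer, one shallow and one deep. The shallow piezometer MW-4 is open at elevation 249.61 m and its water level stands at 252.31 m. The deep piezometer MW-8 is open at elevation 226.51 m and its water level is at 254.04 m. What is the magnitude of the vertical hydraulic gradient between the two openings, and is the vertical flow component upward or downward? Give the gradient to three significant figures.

Total head at MW-4: h = 252.31 m (water level in the standpipe).
Total head at MW-8: h = 254.04 m.
Δh = h(MW-4) − h(MW-8) = 252.31 − 254.04 = -1.73 m.
Vertical separation Δz = 249.61 − 226.51 = 23.10 m.
|i_v| = |Δh| / Δz = 1.73 / 23.10 = 0.0749.
Head is higher in the deep piezometer, so vertical flow is upward (discharge condition).

|i_v| ≈ 0.0749; vertical flow is upward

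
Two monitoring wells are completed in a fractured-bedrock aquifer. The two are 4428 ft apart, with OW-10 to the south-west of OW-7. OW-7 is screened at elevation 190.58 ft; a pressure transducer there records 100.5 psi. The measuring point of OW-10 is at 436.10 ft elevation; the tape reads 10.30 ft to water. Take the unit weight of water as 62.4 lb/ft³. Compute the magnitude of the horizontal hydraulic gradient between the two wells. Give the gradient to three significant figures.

Pressure head at OW-7: ψ = 144·P/γ = 144 × 100.5 / 62.4 = 231.92 ft.
Total head at OW-7: h = z + ψ = 190.58 + 231.92 = 422.50 ft.
Total head at OW-10: h = 436.10 − 10.30 = 425.80 ft.
Head difference: h(OW-7) − h(OW-10) = 422.50 − 425.80 = -3.30 ft.
Hydraulic gradient: i = |Δh| / L = 3.30 / 4428 = 0.000745.

i ≈ 0.000745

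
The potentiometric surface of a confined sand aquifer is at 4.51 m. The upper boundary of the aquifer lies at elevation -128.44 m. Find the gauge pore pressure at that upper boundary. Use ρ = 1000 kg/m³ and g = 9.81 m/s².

Pressure head at the aquifer top: ψ = h − z = 4.51 − (-128.44) = 132.95 m.
P = ρgψ = 1000 × 9.81 × 132.95 = 1304240 Pa ≈ 1300 kPa.

P ≈ 1300 kPa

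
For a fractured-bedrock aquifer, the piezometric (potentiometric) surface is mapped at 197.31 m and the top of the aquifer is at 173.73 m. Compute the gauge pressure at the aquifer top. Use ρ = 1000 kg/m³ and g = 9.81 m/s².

P ≈ 231 kPa

Pressure head at the aquifer top: ψ = h − z = 197.31 − 173.73 = 23.58 m.
P = ρgψ = 1000 × 9.81 × 23.58 = 231320 Pa ≈ 231 kPa.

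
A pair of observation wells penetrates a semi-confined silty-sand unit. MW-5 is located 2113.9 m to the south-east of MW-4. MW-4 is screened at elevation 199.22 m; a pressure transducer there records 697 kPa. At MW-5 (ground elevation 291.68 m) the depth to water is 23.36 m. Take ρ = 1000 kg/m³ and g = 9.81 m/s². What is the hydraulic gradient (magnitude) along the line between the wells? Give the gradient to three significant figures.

Pressure head at MW-4: ψ = P/(ρg) = 697×1000 / (1000 × 9.81) = 71.05 m.
Total head at MW-4: h = z + ψ = 199.22 + 71.05 = 270.27 m.
Total head at MW-5: h = 291.68 − 23.36 = 268.32 m.
Head difference: h(MW-4) − h(MW-5) = 270.27 − 268.32 = 1.95 m.
Hydraulic gradient: i = |Δh| / L = 1.95 / 2113.9 = 0.000922.

i ≈ 0.000922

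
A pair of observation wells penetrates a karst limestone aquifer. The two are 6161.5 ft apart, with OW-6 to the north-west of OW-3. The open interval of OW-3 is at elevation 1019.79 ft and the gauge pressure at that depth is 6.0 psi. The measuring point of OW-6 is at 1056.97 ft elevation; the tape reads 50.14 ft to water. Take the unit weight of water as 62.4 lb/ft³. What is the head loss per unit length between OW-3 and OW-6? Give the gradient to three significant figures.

i ≈ 0.00435 ft/ft

Pressure head at OW-3: ψ = 144·P/γ = 144 × 6.0 / 62.4 = 13.85 ft.
Total head at OW-3: h = z + ψ = 1019.79 + 13.85 = 1033.64 ft.
Total head at OW-6: h = 1056.97 − 50.14 = 1006.83 ft.
Head difference: h(OW-3) − h(OW-6) = 1033.64 − 1006.83 = 26.81 ft.
Hydraulic gradient: i = |Δh| / L = 26.81 / 6161.5 = 0.00435.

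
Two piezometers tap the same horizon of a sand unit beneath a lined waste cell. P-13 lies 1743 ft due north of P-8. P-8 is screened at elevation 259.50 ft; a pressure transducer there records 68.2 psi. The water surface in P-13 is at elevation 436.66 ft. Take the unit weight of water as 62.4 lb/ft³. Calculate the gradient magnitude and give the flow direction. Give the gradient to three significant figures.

i ≈ 0.0113; groundwater flows toward the south

Pressure head at P-8: ψ = 144·P/γ = 144 × 68.2 / 62.4 = 157.38 ft.
Total head at P-8: h = z + ψ = 259.50 + 157.38 = 416.88 ft.
Total head at P-13: h = 436.66 ft (water level in the piezometer is the total head).
Head difference: h(P-8) − h(P-13) = 416.88 − 436.66 = -19.78 ft.
Hydraulic gradient: i = |Δh| / L = 19.78 / 1743 = 0.0113.
Flow is from higher to lower head: from P-13 toward P-8, i.e. toward the south.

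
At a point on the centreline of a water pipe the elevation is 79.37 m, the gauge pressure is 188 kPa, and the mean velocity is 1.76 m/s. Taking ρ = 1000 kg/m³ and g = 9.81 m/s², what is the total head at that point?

Pressure head ψ = P/(ρg) = 188×1000 / (1000 × 9.81) = 19.16 m.
Velocity head = v²/(2g) = 1.76² / (2 × 9.81) = 0.158 m.
h = z + ψ + v²/(2g) = 79.37 + 19.16 + 0.158 = 98.69 m.

h ≈ 98.69 m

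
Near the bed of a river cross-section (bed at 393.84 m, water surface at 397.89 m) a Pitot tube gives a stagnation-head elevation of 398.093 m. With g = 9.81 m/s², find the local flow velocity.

Near the bed, under hydrostatic conditions, the piezometric head (z + ψ) equals the free-surface elevation, 397.89 m.
Velocity head = total − piezometric = 398.093 − 397.89 = 0.203 m.
v = √(2g·h_v) = √(2 × 9.81 × 0.203) = 2.00 m/s.

v ≈ 2.00 m/s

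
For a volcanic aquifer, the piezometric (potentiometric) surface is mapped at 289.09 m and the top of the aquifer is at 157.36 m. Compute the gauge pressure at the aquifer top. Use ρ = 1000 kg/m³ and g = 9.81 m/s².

P ≈ 1290 kPa

Pressure head at the aquifer top: ψ = h − z = 289.09 − 157.36 = 131.73 m.
P = ρgψ = 1000 × 9.81 × 131.73 = 1292271 Pa ≈ 1290 kPa.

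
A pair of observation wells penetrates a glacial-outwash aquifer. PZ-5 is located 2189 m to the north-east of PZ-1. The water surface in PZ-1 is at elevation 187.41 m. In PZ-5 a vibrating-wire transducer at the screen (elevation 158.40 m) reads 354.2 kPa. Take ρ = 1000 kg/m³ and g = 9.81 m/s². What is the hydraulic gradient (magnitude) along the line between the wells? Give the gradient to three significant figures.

Total head at PZ-1: h = 187.41 m (water level in the piezometer is the total head).
Pressure head at PZ-5: ψ = P/(ρg) = 354.2×1000 / (1000 × 9.81) = 36.11 m.
Total head at PZ-5: h = z + ψ = 158.40 + 36.11 = 194.51 m.
Head difference: h(PZ-1) − h(PZ-5) = 187.41 − 194.51 = -7.10 m.
Hydraulic gradient: i = |Δh| / L = 7.10 / 2189 = 0.00324.

i ≈ 0.00324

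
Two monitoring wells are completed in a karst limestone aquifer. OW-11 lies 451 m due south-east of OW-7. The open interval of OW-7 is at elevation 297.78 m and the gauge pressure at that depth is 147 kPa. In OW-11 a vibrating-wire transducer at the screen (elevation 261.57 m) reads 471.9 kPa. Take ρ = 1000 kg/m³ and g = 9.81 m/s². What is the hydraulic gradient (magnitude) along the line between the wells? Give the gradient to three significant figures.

i ≈ 0.00685

Pressure head at OW-7: ψ = P/(ρg) = 147×1000 / (1000 × 9.81) = 14.98 m.
Total head at OW-7: h = z + ψ = 297.78 + 14.98 = 312.76 m.
Pressure head at OW-11: ψ = P/(ρg) = 471.9×1000 / (1000 × 9.81) = 48.10 m.
Total head at OW-11: h = z + ψ = 261.57 + 48.10 = 309.67 m.
Head difference: h(OW-7) − h(OW-11) = 312.76 − 309.67 = 3.09 m.
Hydraulic gradient: i = |Δh| / L = 3.09 / 451 = 0.00685.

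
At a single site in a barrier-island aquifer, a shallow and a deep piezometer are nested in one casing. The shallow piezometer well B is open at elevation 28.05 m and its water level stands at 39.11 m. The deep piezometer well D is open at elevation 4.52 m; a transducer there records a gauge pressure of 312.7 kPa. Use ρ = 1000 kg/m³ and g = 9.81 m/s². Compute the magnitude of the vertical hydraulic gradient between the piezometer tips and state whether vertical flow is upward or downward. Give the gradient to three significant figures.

|i_v| ≈ 0.115; vertical flow is downward

Total head at well B: h = 39.11 m (water level in the standpipe).
Pressure head at well D: ψ = P/(ρg) = 312.7×1000 / (1000 × 9.81) = 31.88 m.
Total head at well D: h = z + ψ = 4.52 + 31.88 = 36.40 m.
Δh = h(well B) − h(well D) = 39.11 − 36.40 = 2.71 m.
Vertical separation Δz = 28.05 − 4.52 = 23.53 m.
|i_v| = |Δh| / Δz = 2.71 / 23.53 = 0.115.
Head is higher in the shallow piezometer, so vertical flow is downward (recharge condition).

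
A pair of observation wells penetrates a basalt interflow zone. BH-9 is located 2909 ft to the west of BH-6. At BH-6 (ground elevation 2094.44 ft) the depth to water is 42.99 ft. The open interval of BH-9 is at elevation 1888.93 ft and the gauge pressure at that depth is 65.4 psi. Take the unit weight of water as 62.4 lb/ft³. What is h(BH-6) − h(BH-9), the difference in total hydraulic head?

Total head at BH-6: h = 2094.44 − 42.99 = 2051.45 ft.
Pressure head at BH-9: ψ = 144·P/γ = 144 × 65.4 / 62.4 = 150.92 ft.
Total head at BH-9: h = z + ψ = 1888.93 + 150.92 = 2039.85 ft.
Head difference: h(BH-6) − h(BH-9) = 2051.45 − 2039.85 = 11.60 ft.

Δh ≈ 11.60 ft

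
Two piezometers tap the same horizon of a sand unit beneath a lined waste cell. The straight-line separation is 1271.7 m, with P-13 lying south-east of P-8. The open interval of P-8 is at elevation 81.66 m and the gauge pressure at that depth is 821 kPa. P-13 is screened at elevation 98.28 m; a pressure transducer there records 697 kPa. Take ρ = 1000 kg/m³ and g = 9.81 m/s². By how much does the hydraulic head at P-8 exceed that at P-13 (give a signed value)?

Pressure head at P-8: ψ = P/(ρg) = 821×1000 / (1000 × 9.81) = 83.69 m.
Total head at P-8: h = z + ψ = 81.66 + 83.69 = 165.35 m.
Pressure head at P-13: ψ = P/(ρg) = 697×1000 / (1000 × 9.81) = 71.05 m.
Total head at P-13: h = z + ψ = 98.28 + 71.05 = 169.33 m.
Head difference: h(P-8) − h(P-13) = 165.35 − 169.33 = -3.98 m.

Δh ≈ -3.98 m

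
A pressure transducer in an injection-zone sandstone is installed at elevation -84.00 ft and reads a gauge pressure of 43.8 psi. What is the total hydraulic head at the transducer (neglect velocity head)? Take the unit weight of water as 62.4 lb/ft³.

ψ = 144·P/γ = 144 × 43.8 / 62.4 = 101.08 ft.
h = z + ψ = -84.00 + 101.08 = 17.08 ft.

h ≈ 17.08 ft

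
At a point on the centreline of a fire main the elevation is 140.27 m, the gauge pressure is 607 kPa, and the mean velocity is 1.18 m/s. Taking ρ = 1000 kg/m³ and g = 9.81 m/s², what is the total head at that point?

Pressure head ψ = P/(ρg) = 607×1000 / (1000 × 9.81) = 61.88 m.
Velocity head = v²/(2g) = 1.18² / (2 × 9.81) = 0.071 m.
h = z + ψ + v²/(2g) = 140.27 + 61.88 + 0.071 = 202.22 m.

h ≈ 202.22 m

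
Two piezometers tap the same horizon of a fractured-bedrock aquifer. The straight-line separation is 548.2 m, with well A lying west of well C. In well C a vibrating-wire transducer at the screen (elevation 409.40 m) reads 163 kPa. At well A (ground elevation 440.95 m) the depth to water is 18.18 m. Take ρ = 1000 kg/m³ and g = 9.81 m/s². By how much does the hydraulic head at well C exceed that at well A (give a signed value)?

Pressure head at well C: ψ = P/(ρg) = 163×1000 / (1000 × 9.81) = 16.62 m.
Total head at well C: h = z + ψ = 409.40 + 16.62 = 426.02 m.
Total head at well A: h = 440.95 − 18.18 = 422.77 m.
Head difference: h(well C) − h(well A) = 426.02 − 422.77 = 3.25 m.

Δh ≈ 3.25 m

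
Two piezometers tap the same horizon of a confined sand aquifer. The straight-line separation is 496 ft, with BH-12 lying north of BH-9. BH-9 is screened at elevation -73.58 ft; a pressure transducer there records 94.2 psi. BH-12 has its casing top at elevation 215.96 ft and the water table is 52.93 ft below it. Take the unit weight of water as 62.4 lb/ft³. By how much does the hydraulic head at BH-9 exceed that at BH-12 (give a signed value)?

Δh ≈ -19.23 ft

Pressure head at BH-9: ψ = 144·P/γ = 144 × 94.2 / 62.4 = 217.38 ft.
Total head at BH-9: h = z + ψ = -73.58 + 217.38 = 143.80 ft.
Total head at BH-12: h = 215.96 − 52.93 = 163.03 ft.
Head difference: h(BH-9) − h(BH-12) = 143.80 − 163.03 = -19.23 ft.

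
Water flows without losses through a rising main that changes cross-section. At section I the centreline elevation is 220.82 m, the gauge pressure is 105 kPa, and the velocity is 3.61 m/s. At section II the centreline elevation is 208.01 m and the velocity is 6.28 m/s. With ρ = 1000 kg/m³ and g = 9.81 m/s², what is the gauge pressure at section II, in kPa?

P₂ ≈ 217 kPa

Pressure head at I: ψ₁ = P₁/(ρg) = 105×1000 / (1000 × 9.81) = 10.70 m.
Velocity heads: v₁²/2g = 3.61²/19.62 = 0.664 m; v₂²/2g = 6.28²/19.62 = 2.010 m.
Total head H = z₁ + ψ₁ + v₁²/2g = 220.82 + 10.70 + 0.664 = 232.18 m.
ψ₂ = H − z₂ − v₂²/2g = 232.18 − 208.01 − 2.010 = 22.16 m.
P₂ = ρgψ₂ = 1000 × 9.81 × 22.16 ≈ 217 kPa.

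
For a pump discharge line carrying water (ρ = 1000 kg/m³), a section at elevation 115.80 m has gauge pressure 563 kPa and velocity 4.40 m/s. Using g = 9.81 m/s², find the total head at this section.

Pressure head ψ = P/(ρg) = 563×1000 / (1000 × 9.81) = 57.39 m.
Velocity head = v²/(2g) = 4.40² / (2 × 9.81) = 0.987 m.
h = z + ψ + v²/(2g) = 115.80 + 57.39 + 0.987 = 174.18 m.

h ≈ 174.18 m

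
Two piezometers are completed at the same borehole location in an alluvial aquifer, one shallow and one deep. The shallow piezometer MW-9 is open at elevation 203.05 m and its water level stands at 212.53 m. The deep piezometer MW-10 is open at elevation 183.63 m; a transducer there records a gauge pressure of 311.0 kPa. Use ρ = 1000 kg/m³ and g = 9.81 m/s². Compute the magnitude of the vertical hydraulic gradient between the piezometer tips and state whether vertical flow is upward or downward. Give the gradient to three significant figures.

|i_v| ≈ 0.144; vertical flow is upward

Total head at MW-9: h = 212.53 m (water level in the standpipe).
Pressure head at MW-10: ψ = P/(ρg) = 311.0×1000 / (1000 × 9.81) = 31.70 m.
Total head at MW-10: h = z + ψ = 183.63 + 31.70 = 215.33 m.
Δh = h(MW-9) − h(MW-10) = 212.53 − 215.33 = -2.80 m.
Vertical separation Δz = 203.05 − 183.63 = 19.42 m.
|i_v| = |Δh| / Δz = 2.80 / 19.42 = 0.144.
Head is higher in the deep piezometer, so vertical flow is upward (discharge condition).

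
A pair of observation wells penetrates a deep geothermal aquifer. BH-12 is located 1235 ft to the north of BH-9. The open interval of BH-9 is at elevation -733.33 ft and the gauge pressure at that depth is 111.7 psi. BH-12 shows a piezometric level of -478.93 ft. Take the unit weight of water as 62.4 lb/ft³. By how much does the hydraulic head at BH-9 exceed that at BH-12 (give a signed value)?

Pressure head at BH-9: ψ = 144·P/γ = 144 × 111.7 / 62.4 = 257.77 ft.
Total head at BH-9: h = z + ψ = -733.33 + 257.77 = -475.56 ft.
Total head at BH-12: h = -478.93 ft (water level in the piezometer is the total head).
Head difference: h(BH-9) − h(BH-12) = -475.56 − (-478.93) = 3.37 ft.

Δh ≈ 3.37 ft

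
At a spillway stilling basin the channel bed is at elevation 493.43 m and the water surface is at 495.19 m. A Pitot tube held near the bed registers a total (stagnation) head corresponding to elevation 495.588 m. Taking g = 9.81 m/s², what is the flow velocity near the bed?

Near the bed, under hydrostatic conditions, the piezometric head (z + ψ) equals the free-surface elevation, 495.19 m.
Velocity head = total − piezometric = 495.588 − 495.19 = 0.398 m.
v = √(2g·h_v) = √(2 × 9.81 × 0.398) = 2.79 m/s.

v ≈ 2.79 m/s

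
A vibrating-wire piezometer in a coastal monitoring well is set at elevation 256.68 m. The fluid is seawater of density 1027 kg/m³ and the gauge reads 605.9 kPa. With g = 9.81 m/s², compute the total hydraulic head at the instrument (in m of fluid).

ψ = P/(ρg) = 605.9×1000 / (1027 × 9.81) = 60.14 m.
h = z + ψ = 256.68 + 60.14 = 316.82 m.

h ≈ 316.82 m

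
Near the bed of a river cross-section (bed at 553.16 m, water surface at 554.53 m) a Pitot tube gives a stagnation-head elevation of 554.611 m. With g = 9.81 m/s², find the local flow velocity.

v ≈ 1.26 m/s

Near the bed, under hydrostatic conditions, the piezometric head (z + ψ) equals the free-surface elevation, 554.53 m.
Velocity head = total − piezometric = 554.611 − 554.53 = 0.081 m.
v = √(2g·h_v) = √(2 × 9.81 × 0.081) = 1.26 m/s.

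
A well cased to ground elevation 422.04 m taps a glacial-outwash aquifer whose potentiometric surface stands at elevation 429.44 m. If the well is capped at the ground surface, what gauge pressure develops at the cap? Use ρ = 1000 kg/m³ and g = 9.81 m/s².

P ≈ 72.6 kPa

Head above the cap: Δh = 429.44 − 422.04 = 7.40 m.
P = ρgΔh = 1000 × 9.81 × 7.40 = 72594 Pa ≈ 72.6 kPa.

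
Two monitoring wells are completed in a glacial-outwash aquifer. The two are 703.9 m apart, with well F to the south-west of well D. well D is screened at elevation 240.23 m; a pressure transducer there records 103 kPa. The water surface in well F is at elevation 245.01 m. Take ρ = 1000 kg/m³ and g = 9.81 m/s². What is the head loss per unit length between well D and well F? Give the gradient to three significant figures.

Pressure head at well D: ψ = P/(ρg) = 103×1000 / (1000 × 9.81) = 10.50 m.
Total head at well D: h = z + ψ = 240.23 + 10.50 = 250.73 m.
Total head at well F: h = 245.01 m (water level in the piezometer is the total head).
Head difference: h(well D) − h(well F) = 250.73 − 245.01 = 5.72 m.
Hydraulic gradient: i = |Δh| / L = 5.72 / 703.9 = 0.00813.

i ≈ 0.00813 m/m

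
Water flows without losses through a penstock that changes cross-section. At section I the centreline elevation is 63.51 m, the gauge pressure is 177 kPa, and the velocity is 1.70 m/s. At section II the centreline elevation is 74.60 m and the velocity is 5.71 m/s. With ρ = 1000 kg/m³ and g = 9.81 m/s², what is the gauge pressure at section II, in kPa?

Pressure head at I: ψ₁ = P₁/(ρg) = 177×1000 / (1000 × 9.81) = 18.04 m.
Velocity heads: v₁²/2g = 1.70²/19.62 = 0.147 m; v₂²/2g = 5.71²/19.62 = 1.662 m.
Total head H = z₁ + ψ₁ + v₁²/2g = 63.51 + 18.04 + 0.147 = 81.70 m.
ψ₂ = H − z₂ − v₂²/2g = 81.70 − 74.60 − 1.662 = 5.44 m.
P₂ = ρgψ₂ = 1000 × 9.81 × 5.44 ≈ 53.4 kPa.

P₂ ≈ 53.4 kPa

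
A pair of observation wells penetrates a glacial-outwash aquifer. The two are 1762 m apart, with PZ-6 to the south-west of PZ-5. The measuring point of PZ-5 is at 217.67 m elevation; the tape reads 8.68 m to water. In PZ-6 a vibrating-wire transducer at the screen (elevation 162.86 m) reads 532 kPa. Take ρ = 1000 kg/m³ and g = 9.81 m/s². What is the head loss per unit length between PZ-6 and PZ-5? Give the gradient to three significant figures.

Total head at PZ-5: h = 217.67 − 8.68 = 208.99 m.
Pressure head at PZ-6: ψ = P/(ρg) = 532×1000 / (1000 × 9.81) = 54.23 m.
Total head at PZ-6: h = z + ψ = 162.86 + 54.23 = 217.09 m.
Head difference: h(PZ-5) − h(PZ-6) = 208.99 − 217.09 = -8.10 m.
Hydraulic gradient: i = |Δh| / L = 8.10 / 1762 = 0.00460.

i ≈ 0.00460 m/m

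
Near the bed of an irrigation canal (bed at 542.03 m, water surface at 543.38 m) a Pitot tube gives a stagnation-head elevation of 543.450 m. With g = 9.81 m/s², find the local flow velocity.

v ≈ 1.17 m/s

Near the bed, under hydrostatic conditions, the piezometric head (z + ψ) equals the free-surface elevation, 543.38 m.
Velocity head = total − piezometric = 543.450 − 543.38 = 0.070 m.
v = √(2g·h_v) = √(2 × 9.81 × 0.070) = 1.17 m/s.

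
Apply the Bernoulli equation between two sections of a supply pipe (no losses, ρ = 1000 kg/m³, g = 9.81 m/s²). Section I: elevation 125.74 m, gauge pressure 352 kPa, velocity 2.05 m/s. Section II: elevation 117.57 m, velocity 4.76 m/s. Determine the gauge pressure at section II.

P₂ ≈ 423 kPa

Pressure head at I: ψ₁ = P₁/(ρg) = 352×1000 / (1000 × 9.81) = 35.88 m.
Velocity heads: v₁²/2g = 2.05²/19.62 = 0.214 m; v₂²/2g = 4.76²/19.62 = 1.155 m.
Total head H = z₁ + ψ₁ + v₁²/2g = 125.74 + 35.88 + 0.214 = 161.83 m.
ψ₂ = H − z₂ − v₂²/2g = 161.83 − 117.57 − 1.155 = 43.11 m.
P₂ = ρgψ₂ = 1000 × 9.81 × 43.11 ≈ 423 kPa.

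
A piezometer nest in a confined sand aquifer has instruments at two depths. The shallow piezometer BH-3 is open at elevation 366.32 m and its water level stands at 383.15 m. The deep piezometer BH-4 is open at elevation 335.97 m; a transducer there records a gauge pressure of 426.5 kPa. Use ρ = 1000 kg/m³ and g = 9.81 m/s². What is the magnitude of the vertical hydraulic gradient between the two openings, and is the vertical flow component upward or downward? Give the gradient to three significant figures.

Total head at BH-3: h = 383.15 m (water level in the standpipe).
Pressure head at BH-4: ψ = P/(ρg) = 426.5×1000 / (1000 × 9.81) = 43.48 m.
Total head at BH-4: h = z + ψ = 335.97 + 43.48 = 379.45 m.
Δh = h(BH-3) − h(BH-4) = 383.15 − 379.45 = 3.70 m.
Vertical separation Δz = 366.32 − 335.97 = 30.35 m.
|i_v| = |Δh| / Δz = 3.70 / 30.35 = 0.122.
Head is higher in the shallow piezometer, so vertical flow is downward (recharge condition).

|i_v| ≈ 0.122; vertical flow is downward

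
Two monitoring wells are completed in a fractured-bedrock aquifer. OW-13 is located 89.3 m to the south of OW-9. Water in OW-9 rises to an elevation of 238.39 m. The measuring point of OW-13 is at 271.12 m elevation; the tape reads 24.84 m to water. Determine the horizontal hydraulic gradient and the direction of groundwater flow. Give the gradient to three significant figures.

Total head at OW-9: h = 238.39 m (water level in the piezometer is the total head).
Total head at OW-13: h = 271.12 − 24.84 = 246.28 m.
Head difference: h(OW-9) − h(OW-13) = 238.39 − 246.28 = -7.89 m.
Hydraulic gradient: i = |Δh| / L = 7.89 / 89.3 = 0.0884.
Flow is from higher to lower head: from OW-13 toward OW-9, i.e. toward the north.

i ≈ 0.0884; groundwater flows toward the north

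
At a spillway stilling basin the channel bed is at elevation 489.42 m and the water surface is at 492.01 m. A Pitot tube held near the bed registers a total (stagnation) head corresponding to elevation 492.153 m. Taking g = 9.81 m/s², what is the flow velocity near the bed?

Near the bed, under hydrostatic conditions, the piezometric head (z + ψ) equals the free-surface elevation, 492.01 m.
Velocity head = total − piezometric = 492.153 − 492.01 = 0.143 m.
v = √(2g·h_v) = √(2 × 9.81 × 0.143) = 1.68 m/s.

v ≈ 1.68 m/s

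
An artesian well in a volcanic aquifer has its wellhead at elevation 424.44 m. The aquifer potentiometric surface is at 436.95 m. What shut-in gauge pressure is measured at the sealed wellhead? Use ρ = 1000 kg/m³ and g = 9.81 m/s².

P ≈ 123 kPa

Head above the cap: Δh = 436.95 − 424.44 = 12.51 m.
P = ρgΔh = 1000 × 9.81 × 12.51 = 122723 Pa ≈ 123 kPa.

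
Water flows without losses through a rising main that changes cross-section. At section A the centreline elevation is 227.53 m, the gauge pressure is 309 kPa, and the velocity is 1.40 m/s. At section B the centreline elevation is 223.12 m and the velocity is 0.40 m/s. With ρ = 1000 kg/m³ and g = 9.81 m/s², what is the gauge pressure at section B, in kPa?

Pressure head at A: ψ₁ = P₁/(ρg) = 309×1000 / (1000 × 9.81) = 31.50 m.
Velocity heads: v₁²/2g = 1.40²/19.62 = 0.100 m; v₂²/2g = 0.40²/19.62 = 0.008 m.
Total head H = z₁ + ψ₁ + v₁²/2g = 227.53 + 31.50 + 0.100 = 259.13 m.
ψ₂ = H − z₂ − v₂²/2g = 259.13 − 223.12 − 0.008 = 36.00 m.
P₂ = ρgψ₂ = 1000 × 9.81 × 36.00 ≈ 353 kPa.

P₂ ≈ 353 kPa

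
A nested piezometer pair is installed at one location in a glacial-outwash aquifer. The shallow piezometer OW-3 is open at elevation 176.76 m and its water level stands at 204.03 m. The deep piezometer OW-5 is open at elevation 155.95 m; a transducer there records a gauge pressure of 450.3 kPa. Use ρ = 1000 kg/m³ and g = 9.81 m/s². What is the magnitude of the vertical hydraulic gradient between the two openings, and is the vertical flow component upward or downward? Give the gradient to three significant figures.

|i_v| ≈ 0.105; vertical flow is downward

Total head at OW-3: h = 204.03 m (water level in the standpipe).
Pressure head at OW-5: ψ = P/(ρg) = 450.3×1000 / (1000 × 9.81) = 45.90 m.
Total head at OW-5: h = z + ψ = 155.95 + 45.90 = 201.85 m.
Δh = h(OW-3) − h(OW-5) = 204.03 − 201.85 = 2.18 m.
Vertical separation Δz = 176.76 − 155.95 = 20.81 m.
|i_v| = |Δh| / Δz = 2.18 / 20.81 = 0.105.
Head is higher in the shallow piezometer, so vertical flow is downward (recharge condition).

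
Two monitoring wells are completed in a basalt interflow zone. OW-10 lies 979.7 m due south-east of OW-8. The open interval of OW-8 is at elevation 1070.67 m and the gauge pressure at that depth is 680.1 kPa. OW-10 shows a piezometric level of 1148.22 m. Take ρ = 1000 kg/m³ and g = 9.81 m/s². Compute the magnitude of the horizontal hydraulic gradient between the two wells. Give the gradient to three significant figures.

Pressure head at OW-8: ψ = P/(ρg) = 680.1×1000 / (1000 × 9.81) = 69.33 m.
Total head at OW-8: h = z + ψ = 1070.67 + 69.33 = 1140.00 m.
Total head at OW-10: h = 1148.22 m (water level in the piezometer is the total head).
Head difference: h(OW-8) − h(OW-10) = 1140.00 − 1148.22 = -8.22 m.
Hydraulic gradient: i = |Δh| / L = 8.22 / 979.7 = 0.00839.

i ≈ 0.00839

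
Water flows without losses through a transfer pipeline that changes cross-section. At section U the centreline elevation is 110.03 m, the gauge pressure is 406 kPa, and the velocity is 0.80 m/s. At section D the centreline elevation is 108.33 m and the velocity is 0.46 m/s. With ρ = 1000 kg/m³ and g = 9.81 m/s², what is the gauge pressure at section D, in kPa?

Pressure head at U: ψ₁ = P₁/(ρg) = 406×1000 / (1000 × 9.81) = 41.39 m.
Velocity heads: v₁²/2g = 0.80²/19.62 = 0.033 m; v₂²/2g = 0.46²/19.62 = 0.011 m.
Total head H = z₁ + ψ₁ + v₁²/2g = 110.03 + 41.39 + 0.033 = 151.45 m.
ψ₂ = H − z₂ − v₂²/2g = 151.45 − 108.33 − 0.011 = 43.11 m.
P₂ = ρgψ₂ = 1000 × 9.81 × 43.11 ≈ 423 kPa.

P₂ ≈ 423 kPa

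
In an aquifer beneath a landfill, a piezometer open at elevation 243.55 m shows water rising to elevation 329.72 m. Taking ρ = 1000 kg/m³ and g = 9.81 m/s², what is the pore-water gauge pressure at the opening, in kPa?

P ≈ 845 kPa

Pressure head ψ = h − z = 329.72 − 243.55 = 86.17 m.
P = ρgψ = 1000 × 9.81 × 86.17 = 845328 Pa ≈ 845 kPa.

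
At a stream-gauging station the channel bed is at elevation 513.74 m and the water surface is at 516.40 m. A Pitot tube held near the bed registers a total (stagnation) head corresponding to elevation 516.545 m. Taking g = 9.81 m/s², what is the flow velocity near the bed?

Near the bed, under hydrostatic conditions, the piezometric head (z + ψ) equals the free-surface elevation, 516.40 m.
Velocity head = total − piezometric = 516.545 − 516.40 = 0.145 m.
v = √(2g·h_v) = √(2 × 9.81 × 0.145) = 1.69 m/s.

v ≈ 1.69 m/s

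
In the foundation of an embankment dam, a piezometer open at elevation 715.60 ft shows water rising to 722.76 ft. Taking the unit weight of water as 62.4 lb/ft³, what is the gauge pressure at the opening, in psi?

P ≈ 3.10 psi

Pressure head ψ = h − z = 722.76 − 715.60 = 7.16 ft.
P = γ·ψ / 144 = 62.4 × 7.16 / 144 = 3.10 psi.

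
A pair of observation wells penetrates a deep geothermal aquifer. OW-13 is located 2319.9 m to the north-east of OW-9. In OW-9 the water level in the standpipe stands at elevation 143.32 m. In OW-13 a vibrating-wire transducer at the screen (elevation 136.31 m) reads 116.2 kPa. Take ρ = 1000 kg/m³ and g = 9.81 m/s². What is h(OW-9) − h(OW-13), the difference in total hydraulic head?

Δh ≈ -4.84 m

Total head at OW-9: h = 143.32 m (water level in the piezometer is the total head).
Pressure head at OW-13: ψ = P/(ρg) = 116.2×1000 / (1000 × 9.81) = 11.85 m.
Total head at OW-13: h = z + ψ = 136.31 + 11.85 = 148.16 m.
Head difference: h(OW-9) − h(OW-13) = 143.32 − 148.16 = -4.84 m.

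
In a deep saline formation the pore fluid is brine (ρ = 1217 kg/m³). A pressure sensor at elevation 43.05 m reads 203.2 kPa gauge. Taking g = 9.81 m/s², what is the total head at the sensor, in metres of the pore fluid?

ψ = P/(ρg) = 203.2×1000 / (1217 × 9.81) = 17.02 m.
h = z + ψ = 43.05 + 17.02 = 60.07 m.

h ≈ 60.07 m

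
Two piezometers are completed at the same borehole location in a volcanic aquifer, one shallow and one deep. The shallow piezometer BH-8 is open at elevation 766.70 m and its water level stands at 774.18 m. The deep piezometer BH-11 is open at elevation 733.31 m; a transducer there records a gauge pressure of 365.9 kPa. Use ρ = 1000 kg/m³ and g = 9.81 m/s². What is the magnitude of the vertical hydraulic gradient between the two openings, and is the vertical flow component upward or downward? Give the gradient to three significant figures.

|i_v| ≈ 0.107; vertical flow is downward

Total head at BH-8: h = 774.18 m (water level in the standpipe).
Pressure head at BH-11: ψ = P/(ρg) = 365.9×1000 / (1000 × 9.81) = 37.30 m.
Total head at BH-11: h = z + ψ = 733.31 + 37.30 = 770.61 m.
Δh = h(BH-8) − h(BH-11) = 774.18 − 770.61 = 3.57 m.
Vertical separation Δz = 766.70 − 733.31 = 33.39 m.
|i_v| = |Δh| / Δz = 3.57 / 33.39 = 0.107.
Head is higher in the shallow piezometer, so vertical flow is downward (recharge condition).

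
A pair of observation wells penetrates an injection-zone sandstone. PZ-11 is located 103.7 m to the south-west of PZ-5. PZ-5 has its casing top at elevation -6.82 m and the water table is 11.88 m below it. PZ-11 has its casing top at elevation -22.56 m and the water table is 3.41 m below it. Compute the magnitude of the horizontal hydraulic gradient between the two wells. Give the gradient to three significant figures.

Total head at PZ-5: h = -6.82 − 11.88 = -18.70 m.
Total head at PZ-11: h = -22.56 − 3.41 = -25.97 m.
Head difference: h(PZ-5) − h(PZ-11) = -18.70 − (-25.97) = 7.27 m.
Hydraulic gradient: i = |Δh| / L = 7.27 / 103.7 = 0.0701.

i ≈ 0.0701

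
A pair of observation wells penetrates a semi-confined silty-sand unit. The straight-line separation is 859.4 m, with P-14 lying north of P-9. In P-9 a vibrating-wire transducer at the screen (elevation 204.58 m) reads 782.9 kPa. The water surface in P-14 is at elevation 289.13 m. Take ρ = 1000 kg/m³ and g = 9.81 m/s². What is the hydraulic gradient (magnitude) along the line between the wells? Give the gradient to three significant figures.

Pressure head at P-9: ψ = P/(ρg) = 782.9×1000 / (1000 × 9.81) = 79.81 m.
Total head at P-9: h = z + ψ = 204.58 + 79.81 = 284.39 m.
Total head at P-14: h = 289.13 m (water level in the piezometer is the total head).
Head difference: h(P-9) − h(P-14) = 284.39 − 289.13 = -4.74 m.
Hydraulic gradient: i = |Δh| / L = 4.74 / 859.4 = 0.00552.

i ≈ 0.00552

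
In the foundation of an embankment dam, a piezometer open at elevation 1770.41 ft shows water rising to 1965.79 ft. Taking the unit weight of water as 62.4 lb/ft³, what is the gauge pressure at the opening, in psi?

P ≈ 84.7 psi

Pressure head ψ = h − z = 1965.79 − 1770.41 = 195.38 ft.
P = γ·ψ / 144 = 62.4 × 195.38 / 144 = 84.7 psi.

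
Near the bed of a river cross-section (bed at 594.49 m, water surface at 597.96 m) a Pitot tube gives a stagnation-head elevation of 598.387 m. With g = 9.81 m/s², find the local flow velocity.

Near the bed, under hydrostatic conditions, the piezometric head (z + ψ) equals the free-surface elevation, 597.96 m.
Velocity head = total − piezometric = 598.387 − 597.96 = 0.427 m.
v = √(2g·h_v) = √(2 × 9.81 × 0.427) = 2.89 m/s.

v ≈ 2.89 m/s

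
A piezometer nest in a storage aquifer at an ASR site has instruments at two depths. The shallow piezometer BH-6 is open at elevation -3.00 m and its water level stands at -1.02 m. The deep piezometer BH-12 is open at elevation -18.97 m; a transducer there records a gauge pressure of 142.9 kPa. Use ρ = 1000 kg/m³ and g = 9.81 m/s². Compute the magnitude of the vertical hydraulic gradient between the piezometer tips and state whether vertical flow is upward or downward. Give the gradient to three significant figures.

|i_v| ≈ 0.212; vertical flow is downward

Total head at BH-6: h = -1.02 m (water level in the standpipe).
Pressure head at BH-12: ψ = P/(ρg) = 142.9×1000 / (1000 × 9.81) = 14.57 m.
Total head at BH-12: h = z + ψ = -18.97 + 14.57 = -4.40 m.
Δh = h(BH-6) − h(BH-12) = -1.02 − (-4.40) = 3.38 m.
Vertical separation Δz = -3.00 − (-18.97) = 15.97 m.
|i_v| = |Δh| / Δz = 3.38 / 15.97 = 0.212.
Head is higher in the shallow piezometer, so vertical flow is downward (recharge condition).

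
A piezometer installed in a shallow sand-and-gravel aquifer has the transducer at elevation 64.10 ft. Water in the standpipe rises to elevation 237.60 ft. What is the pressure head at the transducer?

Total head h = 237.60 ft (the water-surface elevation in the piezometer).
Pressure head ψ = h − z = 237.60 − 64.10 = 173.50 ft.

ψ ≈ 173.50 ft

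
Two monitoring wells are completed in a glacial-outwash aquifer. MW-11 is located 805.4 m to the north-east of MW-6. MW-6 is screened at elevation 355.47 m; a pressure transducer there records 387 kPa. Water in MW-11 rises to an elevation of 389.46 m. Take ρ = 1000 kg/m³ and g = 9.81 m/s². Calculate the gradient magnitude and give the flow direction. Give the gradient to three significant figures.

i ≈ 0.00678; groundwater flows toward the north-east

Pressure head at MW-6: ψ = P/(ρg) = 387×1000 / (1000 × 9.81) = 39.45 m.
Total head at MW-6: h = z + ψ = 355.47 + 39.45 = 394.92 m.
Total head at MW-11: h = 389.46 m (water level in the piezometer is the total head).
Head difference: h(MW-6) − h(MW-11) = 394.92 − 389.46 = 5.46 m.
Hydraulic gradient: i = |Δh| / L = 5.46 / 805.4 = 0.00678.
Flow is from higher to lower head: from MW-6 toward MW-11, i.e. toward the north-east.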